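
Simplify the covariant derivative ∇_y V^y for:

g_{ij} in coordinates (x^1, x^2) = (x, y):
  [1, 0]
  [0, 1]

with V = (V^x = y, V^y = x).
All Christoffel symbols are zero.
∇_y V^y = ∂_y V^y + Γ^y_{y j} V^j
  = (0) + (0)(y) + (0)(x)
  = 0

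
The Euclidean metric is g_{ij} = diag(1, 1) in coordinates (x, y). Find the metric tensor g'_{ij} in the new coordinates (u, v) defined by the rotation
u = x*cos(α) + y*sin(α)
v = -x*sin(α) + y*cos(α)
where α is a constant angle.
Invert the transformation: x = u*cos(α) - v*sin(α), y = u*sin(α) + v*cos(α)
g'_{ij} = (∂x^k/∂x'^i)(∂x^l/∂x'^j) g_{kl}; with g_{kl} = δ_{kl} this is Σ_k (∂x^k/∂x'^i)(∂x^k/∂x'^j).
Jacobian: ∂x/∂u = cos(α), ∂x/∂v = -sin(α), ∂y/∂u = sin(α), ∂y/∂v = cos(α)
g'_{uu} = (cos(α))(cos(α)) + (sin(α))(sin(α)) = 1
g'_{uv} = (cos(α))(-sin(α)) + (sin(α))(cos(α)) = 0
g'_{vv} = (-sin(α))(-sin(α)) + (cos(α))(cos(α)) = 1
g'_{ij} = diag(1, 1)
The Euclidean metric is invariant under rotations.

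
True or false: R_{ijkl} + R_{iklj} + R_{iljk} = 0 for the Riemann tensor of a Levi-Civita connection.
This is the first (algebraic) Bianchi identity.
True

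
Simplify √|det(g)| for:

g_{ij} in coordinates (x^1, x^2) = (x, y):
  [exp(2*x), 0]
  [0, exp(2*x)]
det(g) = exp(4*x)
√|det(g)| = exp(2*x)
Volume element: dV = exp(2*x) dx dy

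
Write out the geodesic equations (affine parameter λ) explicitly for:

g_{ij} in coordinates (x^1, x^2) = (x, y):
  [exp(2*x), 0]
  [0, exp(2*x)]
Geodesic equation: d^2x^k/dλ^2 + Γ^k_{ij} (dx^i/dλ)(dx^j/dλ) = 0.
Non-zero Christoffel symbols:
Γ^x_{x x} = 1
Γ^x_{y y} = -1
Γ^y_{x y} = 1
Substituting (the symmetric pair Γ^k_{ij}, Γ^k_{ji} combines into a factor 2):
d^2x/dλ^2 + (dx/dλ)^2 - (dy/dλ)^2 = 0
d^2y/dλ^2 + 2 (dx/dλ)(dy/dλ) = 0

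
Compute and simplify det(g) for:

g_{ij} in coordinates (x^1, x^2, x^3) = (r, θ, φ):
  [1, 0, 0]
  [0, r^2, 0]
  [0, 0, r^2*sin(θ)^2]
Diagonal metric: det(g) = g_{11}·g_{22}·g_{33}
= (1)·(r^2)·(r^2*sin(θ)^2)
det(g) = r^4*sin(θ)^2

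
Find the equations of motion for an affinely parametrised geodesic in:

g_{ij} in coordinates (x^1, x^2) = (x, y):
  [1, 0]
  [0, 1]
Geodesic equation: d^2x^k/dλ^2 + Γ^k_{ij} (dx^i/dλ)(dx^j/dλ) = 0.
All Christoffel symbols vanish, so the geodesics are straight lines:
d^2x/dλ^2 = 0
d^2y/dλ^2 = 0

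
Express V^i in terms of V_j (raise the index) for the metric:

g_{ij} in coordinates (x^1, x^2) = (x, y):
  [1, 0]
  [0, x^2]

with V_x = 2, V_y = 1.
Inverse metric (diagonal): g^{xx} = 1, g^{yy} = 1/x^2
V^i = g^{ij} V_j:
V^x = (1)(2) + (0)(1) = 2
V^y = (0)(2) + (1/x^2)(1) = 1/x^2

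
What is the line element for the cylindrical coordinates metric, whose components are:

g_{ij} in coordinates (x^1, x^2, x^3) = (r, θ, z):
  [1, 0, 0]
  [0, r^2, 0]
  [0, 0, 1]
ds^2 = g_{ij} dx^i dx^j; only the non-zero components contribute.
ds^2 = dr^2 + r^2 dθ^2 + dz^2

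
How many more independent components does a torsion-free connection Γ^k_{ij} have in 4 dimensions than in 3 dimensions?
Independent components in n dimensions: n × n(n+1)/2 = n^2(n+1)/2.
4D: 4 × 10 = 40
3D: 3 × 6 = 18
Difference = 40 - 18 = 22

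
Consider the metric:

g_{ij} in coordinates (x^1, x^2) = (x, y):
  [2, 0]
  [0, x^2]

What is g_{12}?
With x^1 = x, x^2 = y, g_{12} = g_{xy} is the row-1, column-2 entry of the matrix.
g_{12} = 0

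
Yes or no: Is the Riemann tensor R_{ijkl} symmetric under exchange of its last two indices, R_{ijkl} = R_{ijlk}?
It is antisymmetric in the last pair: R_{ijkl} = -R_{ijlk}.
No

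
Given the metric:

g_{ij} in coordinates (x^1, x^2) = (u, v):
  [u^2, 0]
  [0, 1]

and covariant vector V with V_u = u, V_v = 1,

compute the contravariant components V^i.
Inverse metric (diagonal): g^{uu} = 1/u^2, g^{vv} = 1
V^i = g^{ij} V_j:
V^u = (1/u^2)(u) + (0)(1) = 1/u
V^v = (0)(u) + (1)(1) = 1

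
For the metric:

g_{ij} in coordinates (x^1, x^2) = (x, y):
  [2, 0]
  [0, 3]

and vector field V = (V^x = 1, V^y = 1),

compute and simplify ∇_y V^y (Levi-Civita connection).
All Christoffel symbols are zero.
∇_y V^y = ∂_y V^y + Γ^y_{y j} V^j
  = (0) + (0)(1) + (0)(1)
  = 0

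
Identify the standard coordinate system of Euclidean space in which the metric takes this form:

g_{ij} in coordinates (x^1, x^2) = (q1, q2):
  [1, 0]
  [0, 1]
All components are constant and the metric is the identity, i.e. orthonormal rectilinear coordinates.
Cartesian (2D) coordinates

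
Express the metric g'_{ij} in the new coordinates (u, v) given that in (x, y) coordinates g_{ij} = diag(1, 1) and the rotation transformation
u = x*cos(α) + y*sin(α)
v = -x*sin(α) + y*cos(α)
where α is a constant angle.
Invert the transformation: x = u*cos(α) - v*sin(α), y = u*sin(α) + v*cos(α)
g'_{ij} = (∂x^k/∂x'^i)(∂x^l/∂x'^j) g_{kl}; with g_{kl} = δ_{kl} this is Σ_k (∂x^k/∂x'^i)(∂x^k/∂x'^j).
Jacobian: ∂x/∂u = cos(α), ∂x/∂v = -sin(α), ∂y/∂u = sin(α), ∂y/∂v = cos(α)
g'_{uu} = (cos(α))(cos(α)) + (sin(α))(sin(α)) = 1
g'_{uv} = (cos(α))(-sin(α)) + (sin(α))(cos(α)) = 0
g'_{vv} = (-sin(α))(-sin(α)) + (cos(α))(cos(α)) = 1
g'_{ij} = diag(1, 1)
The Euclidean metric is invariant under rotations.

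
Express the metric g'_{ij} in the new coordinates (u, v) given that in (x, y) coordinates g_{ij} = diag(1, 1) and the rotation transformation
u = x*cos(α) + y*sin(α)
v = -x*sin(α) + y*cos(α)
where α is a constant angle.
Invert the transformation: x = u*cos(α) - v*sin(α), y = u*sin(α) + v*cos(α)
g'_{ij} = (∂x^k/∂x'^i)(∂x^l/∂x'^j) g_{kl}; with g_{kl} = δ_{kl} this is Σ_k (∂x^k/∂x'^i)(∂x^k/∂x'^j).
Jacobian: ∂x/∂u = cos(α), ∂x/∂v = -sin(α), ∂y/∂u = sin(α), ∂y/∂v = cos(α)
g'_{uu} = (cos(α))(cos(α)) + (sin(α))(sin(α)) = 1
g'_{uv} = (cos(α))(-sin(α)) + (sin(α))(cos(α)) = 0
g'_{vv} = (-sin(α))(-sin(α)) + (cos(α))(cos(α)) = 1
g'_{ij} = diag(1, 1)
The Euclidean metric is invariant under rotations.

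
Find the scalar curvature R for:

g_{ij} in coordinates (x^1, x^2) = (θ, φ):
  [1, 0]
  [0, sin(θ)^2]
Non-zero Christoffel symbols (Γ^k_{ij} = Γ^k_{ji}):
Γ^θ_{φ φ} = -sin(2*θ)/2
Γ^φ_{θ φ} = 1/tan(θ)
Ricci tensor (R_{ij} = R^k_{ikj}): R_{θθ} = 1, R_{θφ} = 0, R_{φφ} = sin(θ)^2
Inverse metric: g^{θθ} = 1, g^{φφ} = 1/sin(θ)^2
R = g^{ij} R_{ij} = (1)(1) + (1/sin(θ)^2)(sin(θ)^2) = 2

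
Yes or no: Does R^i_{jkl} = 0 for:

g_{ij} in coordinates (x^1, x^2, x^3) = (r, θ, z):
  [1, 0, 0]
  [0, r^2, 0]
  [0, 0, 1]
Non-zero Christoffel symbols:
Γ^r_{θ θ} = -r
Γ^θ_{r θ} = 1/r
Ricci tensor: R_{rr} = 0, R_{rθ} = 0, R_{rz} = 0, R_{θθ} = 0, R_{θz} = 0, R_{zz} = 0
All R_{ij} vanish; in 3 dimensions the Riemann tensor is fully determined by the Ricci tensor, so R^i_{jkl} = 0: the metric is flat (curvilinear coordinates on flat space).
Yes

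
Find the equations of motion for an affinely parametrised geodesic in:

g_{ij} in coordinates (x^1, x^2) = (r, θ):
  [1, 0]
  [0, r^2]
Geodesic equation: d^2x^k/dλ^2 + Γ^k_{ij} (dx^i/dλ)(dx^j/dλ) = 0.
Non-zero Christoffel symbols:
Γ^r_{θ θ} = -r
Γ^θ_{r θ} = 1/r
Substituting (the symmetric pair Γ^k_{ij}, Γ^k_{ji} combines into a factor 2):
d^2r/dλ^2 - r (dθ/dλ)^2 = 0
d^2θ/dλ^2 + (2/r) (dr/dλ)(dθ/dλ) = 0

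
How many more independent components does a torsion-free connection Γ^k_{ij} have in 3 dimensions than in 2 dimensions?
Independent components in n dimensions: n × n(n+1)/2 = n^2(n+1)/2.
3D: 3 × 6 = 18
2D: 2 × 3 = 6
Difference = 18 - 6 = 12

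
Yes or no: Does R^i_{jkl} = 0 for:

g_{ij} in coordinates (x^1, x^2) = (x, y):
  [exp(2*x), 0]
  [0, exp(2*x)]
Non-zero Christoffel symbols:
Γ^x_{x x} = 1
Γ^x_{y y} = -1
Γ^y_{x y} = 1
Ricci tensor: R_{xx} = 0, R_{xy} = 0, R_{yy} = 0
All R_{ij} vanish; in 2 dimensions the Riemann tensor is fully determined by the Ricci tensor, so R^i_{jkl} = 0: the metric is flat (curvilinear coordinates on flat space).
Yes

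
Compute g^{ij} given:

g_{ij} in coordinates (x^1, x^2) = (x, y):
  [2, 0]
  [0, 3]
The metric is diagonal, so g^{ij} is diagonal with entries 1/g_{ii}: diag(1/2, 1/3).
g^{ij}:
  [1/2, 0]
  [0, 1/3]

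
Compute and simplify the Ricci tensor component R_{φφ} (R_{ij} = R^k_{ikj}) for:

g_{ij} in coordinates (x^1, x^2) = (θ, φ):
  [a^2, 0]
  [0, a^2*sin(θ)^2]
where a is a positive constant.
Non-zero Christoffel symbols (Γ^k_{ij} = Γ^k_{ji}):
Γ^θ_{φ φ} = -sin(2*θ)/2
Γ^φ_{θ φ} = 1/tan(θ)
R^θ_{φ θ φ} = ∂_θ Γ^θ_{φ φ} - ∂_φ Γ^θ_{φ θ} + Γ^θ_{θ m} Γ^m_{φ φ} - Γ^θ_{φ m} Γ^m_{φ θ}
  = (-cos(2*θ)) - (0) + (0) - (-cos(θ)^2) = sin(θ)^2
R^φ_{φ φ φ} = 0 (a repeated index in an antisymmetric pair)
R_{φφ} = R^θ_{φ θ φ} + R^φ_{φ φ φ} = (sin(θ)^2) + (0) = sin(θ)^2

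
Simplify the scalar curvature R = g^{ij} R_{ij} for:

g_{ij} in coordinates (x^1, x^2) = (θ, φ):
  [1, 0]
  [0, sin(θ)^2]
Non-zero Christoffel symbols (Γ^k_{ij} = Γ^k_{ji}):
Γ^θ_{φ φ} = -sin(2*θ)/2
Γ^φ_{θ φ} = 1/tan(θ)
Ricci tensor (R_{ij} = R^k_{ikj}): R_{θθ} = 1, R_{θφ} = 0, R_{φφ} = sin(θ)^2
Inverse metric: g^{θθ} = 1, g^{φφ} = 1/sin(θ)^2
R = g^{ij} R_{ij} = (1)(1) + (1/sin(θ)^2)(sin(θ)^2) = 2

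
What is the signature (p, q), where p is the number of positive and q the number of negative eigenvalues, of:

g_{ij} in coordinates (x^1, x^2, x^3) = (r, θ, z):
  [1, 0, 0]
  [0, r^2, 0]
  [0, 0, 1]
The metric is diagonal, so its eigenvalues are the diagonal entries: 1, r^2, 1 (at a generic point, where coordinate-dependent entries are positive).
3 positive, 0 negative.
(3, 0) - Riemannian (positive definite)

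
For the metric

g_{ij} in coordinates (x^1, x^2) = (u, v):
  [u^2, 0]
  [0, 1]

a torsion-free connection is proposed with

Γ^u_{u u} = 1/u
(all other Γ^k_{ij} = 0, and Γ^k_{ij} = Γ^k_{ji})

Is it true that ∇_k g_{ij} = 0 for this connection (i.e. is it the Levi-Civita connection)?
Using ∇_k g_{ij} = ∂_k g_{ij} - Γ^m_{ki} g_{mj} - Γ^m_{kj} g_{im}:
e.g. ∇_u g_{uu} = (2*u) - (u) - (u) = 0
Every component ∇_k g_{ij} vanishes: the connection is metric compatible.
Yes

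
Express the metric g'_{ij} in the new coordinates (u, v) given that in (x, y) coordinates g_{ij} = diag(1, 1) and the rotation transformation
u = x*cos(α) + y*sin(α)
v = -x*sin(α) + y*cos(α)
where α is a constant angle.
Invert the transformation: x = u*cos(α) - v*sin(α), y = u*sin(α) + v*cos(α)
g'_{ij} = (∂x^k/∂x'^i)(∂x^l/∂x'^j) g_{kl}; with g_{kl} = δ_{kl} this is Σ_k (∂x^k/∂x'^i)(∂x^k/∂x'^j).
Jacobian: ∂x/∂u = cos(α), ∂x/∂v = -sin(α), ∂y/∂u = sin(α), ∂y/∂v = cos(α)
g'_{uu} = (cos(α))(cos(α)) + (sin(α))(sin(α)) = 1
g'_{uv} = (cos(α))(-sin(α)) + (sin(α))(cos(α)) = 0
g'_{vv} = (-sin(α))(-sin(α)) + (cos(α))(cos(α)) = 1
g'_{ij} = diag(1, 1)
The Euclidean metric is invariant under rotations.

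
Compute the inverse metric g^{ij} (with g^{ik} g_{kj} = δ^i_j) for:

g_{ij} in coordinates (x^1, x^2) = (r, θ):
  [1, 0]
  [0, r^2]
The metric is diagonal, so g^{ij} is diagonal with entries 1/g_{ii}: diag(1, 1/(r^2)).
g^{ij}:
  [1, 0]
  [0, 1/r^2]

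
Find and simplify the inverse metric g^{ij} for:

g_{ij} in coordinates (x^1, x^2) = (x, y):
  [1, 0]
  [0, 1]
The metric is diagonal, so g^{ij} is diagonal with entries 1/g_{ii}: diag(1, 1).
g^{ij}:
  [1, 0]
  [0, 1]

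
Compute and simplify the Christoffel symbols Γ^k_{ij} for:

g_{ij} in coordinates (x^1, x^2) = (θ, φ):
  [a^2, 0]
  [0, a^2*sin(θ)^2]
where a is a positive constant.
Using Γ^k_{ij} = (1/2) g^{km} (∂_i g_{mj} + ∂_j g_{mi} - ∂_m g_{ij}); the metric is diagonal, so only the m = k term contributes.
Non-zero symbols (using the symmetry Γ^k_{ij} = Γ^k_{ji}):
Γ^θ_{φ φ} = (1/2) g^{θθ} (∂_φ g_{θφ} + ∂_φ g_{θφ} - ∂_θ g_{φφ}) = (1/2)(1/a^2)((0) + (0) - (a^2*sin(2*θ))) = -sin(2*θ)/2
Γ^φ_{θ φ} = (1/2) g^{φφ} (∂_θ g_{φφ} + ∂_φ g_{φθ} - ∂_φ g_{θφ}) = (1/2)(1/(a^2*sin(θ)^2))((a^2*sin(2*θ)) + (0) - (0)) = 1/tan(θ)
All other Christoffel symbols are zero.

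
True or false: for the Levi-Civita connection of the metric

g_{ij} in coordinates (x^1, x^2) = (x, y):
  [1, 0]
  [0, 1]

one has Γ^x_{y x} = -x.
Γ^x_{y x} = (1/2) g^{xx} (∂_y g_{xx} + ∂_x g_{xy} - ∂_x g_{yx}) = (1/2)(1)((0) + (0) - (0)) = 0
This differs from the proposed value -x.
False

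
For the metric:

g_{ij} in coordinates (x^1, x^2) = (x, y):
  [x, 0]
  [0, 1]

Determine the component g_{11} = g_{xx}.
With x^1 = x, x^2 = y, g_{11} = g_{xx} is the row-1, column-1 entry of the matrix.
g_{11} = x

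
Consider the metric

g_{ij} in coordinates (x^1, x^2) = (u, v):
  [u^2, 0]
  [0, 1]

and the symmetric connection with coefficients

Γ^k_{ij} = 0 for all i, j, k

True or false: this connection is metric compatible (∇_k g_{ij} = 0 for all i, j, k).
Using ∇_k g_{ij} = ∂_k g_{ij} - Γ^m_{ki} g_{mj} - Γ^m_{kj} g_{im}:
∇_u g_{uu} = (2*u) - (0) - (0) = 2*u ≠ 0
So the connection is not metric compatible (it is not the Levi-Civita connection).
False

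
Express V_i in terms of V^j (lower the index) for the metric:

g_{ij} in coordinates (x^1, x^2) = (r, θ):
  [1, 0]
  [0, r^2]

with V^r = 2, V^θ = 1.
V_i = g_{ij} V^j:
V_r = (1)(2) + (0)(1) = 2
V_θ = (0)(2) + (r^2)(1) = r^2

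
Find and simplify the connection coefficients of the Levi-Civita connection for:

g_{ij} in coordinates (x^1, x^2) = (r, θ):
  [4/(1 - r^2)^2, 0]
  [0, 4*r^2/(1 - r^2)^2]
Using Γ^k_{ij} = (1/2) g^{km} (∂_i g_{mj} + ∂_j g_{mi} - ∂_m g_{ij}); the metric is diagonal, so only the m = k term contributes.
Non-zero symbols (using the symmetry Γ^k_{ij} = Γ^k_{ji}):
Γ^r_{r r} = (1/2) g^{rr} (∂_r g_{rr} + ∂_r g_{rr} - ∂_r g_{rr}) = (1/2)((1 - r^2)^2/4)((16*r/(1 - r^2)^3) + (16*r/(1 - r^2)^3) - (16*r/(1 - r^2)^3)) = 2*r/(1 - r^2)
Γ^r_{θ θ} = (1/2) g^{rr} (∂_θ g_{rθ} + ∂_θ g_{rθ} - ∂_r g_{θθ}) = (1/2)((1 - r^2)^2/4)((0) + (0) - (-8*(r^3 + r)/(r^2 - 1)^3)) = (r^3 + r)/(r^2 - 1)
Γ^θ_{r θ} = (1/2) g^{θθ} (∂_r g_{θθ} + ∂_θ g_{θr} - ∂_θ g_{rθ}) = (1/2)((1 - r^2)^2/(4*r^2))((-8*(r^3 + r)/(r^2 - 1)^3) + (0) - (0)) = (-r^2 - 1)/(r^3 - r)
All other Christoffel symbols are zero.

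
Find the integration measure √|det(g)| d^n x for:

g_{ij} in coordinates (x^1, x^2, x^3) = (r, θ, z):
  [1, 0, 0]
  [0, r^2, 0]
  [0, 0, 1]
det(g) = r^2
√|det(g)| = r
Volume element: dV = r dr dθ dz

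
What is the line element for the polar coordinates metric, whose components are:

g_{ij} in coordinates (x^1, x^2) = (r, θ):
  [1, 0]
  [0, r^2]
ds^2 = g_{ij} dx^i dx^j; only the non-zero components contribute.
ds^2 = dr^2 + r^2 dθ^2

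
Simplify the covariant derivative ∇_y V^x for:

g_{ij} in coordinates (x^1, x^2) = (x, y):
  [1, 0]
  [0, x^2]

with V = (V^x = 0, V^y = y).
Non-zero Christoffel symbols:
Γ^x_{y y} = -x
Γ^y_{x y} = 1/x
∇_y V^x = ∂_y V^x + Γ^x_{y j} V^j
  = (0) + (0)(0) + (-x)(y)
  = -x*y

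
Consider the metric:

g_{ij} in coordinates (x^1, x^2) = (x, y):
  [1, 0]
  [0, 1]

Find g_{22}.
With x^1 = x, x^2 = y, g_{22} = g_{yy} is the row-2, column-2 entry of the matrix.
g_{22} = 1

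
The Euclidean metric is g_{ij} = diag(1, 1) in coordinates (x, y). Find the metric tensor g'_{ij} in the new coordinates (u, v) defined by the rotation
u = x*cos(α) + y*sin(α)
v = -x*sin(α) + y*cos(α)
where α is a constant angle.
Invert the transformation: x = u*cos(α) - v*sin(α), y = u*sin(α) + v*cos(α)
g'_{ij} = (∂x^k/∂x'^i)(∂x^l/∂x'^j) g_{kl}; with g_{kl} = δ_{kl} this is Σ_k (∂x^k/∂x'^i)(∂x^k/∂x'^j).
Jacobian: ∂x/∂u = cos(α), ∂x/∂v = -sin(α), ∂y/∂u = sin(α), ∂y/∂v = cos(α)
g'_{uu} = (cos(α))(cos(α)) + (sin(α))(sin(α)) = 1
g'_{uv} = (cos(α))(-sin(α)) + (sin(α))(cos(α)) = 0
g'_{vv} = (-sin(α))(-sin(α)) + (cos(α))(cos(α)) = 1
g'_{ij} = diag(1, 1)
The Euclidean metric is invariant under rotations.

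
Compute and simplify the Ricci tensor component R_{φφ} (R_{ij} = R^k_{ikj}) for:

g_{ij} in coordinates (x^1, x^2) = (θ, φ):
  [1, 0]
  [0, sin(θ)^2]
Non-zero Christoffel symbols (Γ^k_{ij} = Γ^k_{ji}):
Γ^θ_{φ φ} = -sin(2*θ)/2
Γ^φ_{θ φ} = 1/tan(θ)
R^θ_{φ θ φ} = ∂_θ Γ^θ_{φ φ} - ∂_φ Γ^θ_{φ θ} + Γ^θ_{θ m} Γ^m_{φ φ} - Γ^θ_{φ m} Γ^m_{φ θ}
  = (-cos(2*θ)) - (0) + (0) - (-cos(θ)^2) = sin(θ)^2
R^φ_{φ φ φ} = 0 (a repeated index in an antisymmetric pair)
R_{φφ} = R^θ_{φ θ φ} + R^φ_{φ φ φ} = (sin(θ)^2) + (0) = sin(θ)^2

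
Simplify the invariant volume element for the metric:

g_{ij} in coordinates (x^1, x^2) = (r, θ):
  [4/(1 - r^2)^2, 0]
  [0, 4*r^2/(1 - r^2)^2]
det(g) = 16*r^2/(1 - r^2)^4
√|det(g)| = 4*r/(r^2 - 1)^2
Volume element: dV = 4*r/(r^2 - 1)^2 dr dθ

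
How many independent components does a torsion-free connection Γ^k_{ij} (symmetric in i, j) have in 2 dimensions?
Γ^k_{ij} has n choices for the upper index and n(n+1)/2 independent symmetric lower index pairs.
Total = 2 × 2×3/2 = 2 × 3 = 6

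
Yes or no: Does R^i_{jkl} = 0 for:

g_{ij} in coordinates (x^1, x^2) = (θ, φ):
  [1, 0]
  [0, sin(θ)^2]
Non-zero Christoffel symbols:
Γ^θ_{φ φ} = -sin(2*θ)/2
Γ^φ_{θ φ} = 1/tan(θ)
Ricci tensor: R_{θθ} = 1, R_{θφ} = 0, R_{φφ} = sin(θ)^2
The Ricci tensor is non-zero, so the Riemann tensor is non-zero: not flat.
No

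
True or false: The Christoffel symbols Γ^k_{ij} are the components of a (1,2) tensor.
Under a change of coordinates Γ picks up an inhomogeneous term ∂²x/∂x'∂x'; e.g. Γ = 0 in Cartesian coordinates but Γ^r_{θθ} = -r in polar coordinates on the same flat plane.
False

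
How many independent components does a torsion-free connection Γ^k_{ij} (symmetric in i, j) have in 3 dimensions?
Γ^k_{ij} has n choices for the upper index and n(n+1)/2 independent symmetric lower index pairs.
Total = 3 × 3×4/2 = 3 × 6 = 18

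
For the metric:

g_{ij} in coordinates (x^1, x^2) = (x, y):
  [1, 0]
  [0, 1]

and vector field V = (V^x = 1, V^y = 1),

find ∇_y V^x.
All Christoffel symbols are zero.
∇_y V^x = ∂_y V^x + Γ^x_{y j} V^j
  = (0) + (0)(1) + (0)(1)
  = 0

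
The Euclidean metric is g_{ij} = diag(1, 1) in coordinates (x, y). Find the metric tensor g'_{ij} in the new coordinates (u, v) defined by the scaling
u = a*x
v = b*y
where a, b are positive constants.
Invert the transformation: x = u/a, y = v/b
g'_{ij} = (∂x^k/∂x'^i)(∂x^l/∂x'^j) g_{kl}; with g_{kl} = δ_{kl} this is Σ_k (∂x^k/∂x'^i)(∂x^k/∂x'^j).
Jacobian: ∂x/∂u = 1/a, ∂x/∂v = 0, ∂y/∂u = 0, ∂y/∂v = 1/b
g'_{uu} = (1/a)(1/a) + (0)(0) = 1/a^2
g'_{uv} = (1/a)(0) + (0)(1/b) = 0
g'_{vv} = (0)(0) + (1/b)(1/b) = 1/b^2
g'_{ij} = diag(1/a^2, 1/b^2)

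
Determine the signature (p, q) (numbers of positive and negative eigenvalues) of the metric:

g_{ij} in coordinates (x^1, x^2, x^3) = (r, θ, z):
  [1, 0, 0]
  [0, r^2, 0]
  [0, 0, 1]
The metric is diagonal, so its eigenvalues are the diagonal entries: 1, r^2, 1 (at a generic point, where coordinate-dependent entries are positive).
3 positive, 0 negative.
(3, 0) - Riemannian (positive definite)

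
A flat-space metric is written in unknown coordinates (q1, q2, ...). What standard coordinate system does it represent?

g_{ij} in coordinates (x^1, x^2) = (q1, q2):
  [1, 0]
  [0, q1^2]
The line element ds^2 = dq1^2 + q1^2 dq2^2 is dr^2 + r^2 dθ^2 with q1 = r, q2 = θ.
polar coordinates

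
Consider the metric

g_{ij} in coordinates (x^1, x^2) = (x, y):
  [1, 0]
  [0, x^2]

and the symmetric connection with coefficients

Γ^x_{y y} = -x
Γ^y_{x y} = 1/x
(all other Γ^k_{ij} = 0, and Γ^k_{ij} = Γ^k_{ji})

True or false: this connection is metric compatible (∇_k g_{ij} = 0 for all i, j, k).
Using ∇_k g_{ij} = ∂_k g_{ij} - Γ^m_{ki} g_{mj} - Γ^m_{kj} g_{im}:
e.g. ∇_x g_{yy} = (2*x) - (x) - (x) = 0
Every component ∇_k g_{ij} vanishes: the connection is metric compatible.
True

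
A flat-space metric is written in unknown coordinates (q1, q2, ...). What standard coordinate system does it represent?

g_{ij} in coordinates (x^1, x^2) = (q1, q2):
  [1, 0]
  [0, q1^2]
The line element ds^2 = dq1^2 + q1^2 dq2^2 is dr^2 + r^2 dθ^2 with q1 = r, q2 = θ.
polar coordinates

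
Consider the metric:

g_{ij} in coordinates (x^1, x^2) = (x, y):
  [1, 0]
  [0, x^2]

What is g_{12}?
With x^1 = x, x^2 = y, g_{12} = g_{xy} is the row-1, column-2 entry of the matrix.
g_{12} = 0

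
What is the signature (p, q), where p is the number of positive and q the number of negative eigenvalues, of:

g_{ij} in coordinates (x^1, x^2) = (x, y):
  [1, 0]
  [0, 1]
The metric is diagonal, so its eigenvalues are the diagonal entries: 1, 1 (at a generic point, where coordinate-dependent entries are positive).
2 positive, 0 negative.
(2, 0) - Riemannian (positive definite)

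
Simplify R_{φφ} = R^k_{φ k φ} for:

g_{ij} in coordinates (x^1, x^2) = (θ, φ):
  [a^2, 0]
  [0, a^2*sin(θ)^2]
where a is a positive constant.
Non-zero Christoffel symbols (Γ^k_{ij} = Γ^k_{ji}):
Γ^θ_{φ φ} = -sin(2*θ)/2
Γ^φ_{θ φ} = 1/tan(θ)
R^θ_{φ θ φ} = ∂_θ Γ^θ_{φ φ} - ∂_φ Γ^θ_{φ θ} + Γ^θ_{θ m} Γ^m_{φ φ} - Γ^θ_{φ m} Γ^m_{φ θ}
  = (-cos(2*θ)) - (0) + (0) - (-cos(θ)^2) = sin(θ)^2
R^φ_{φ φ φ} = 0 (a repeated index in an antisymmetric pair)
R_{φφ} = R^θ_{φ θ φ} + R^φ_{φ φ φ} = (sin(θ)^2) + (0) = sin(θ)^2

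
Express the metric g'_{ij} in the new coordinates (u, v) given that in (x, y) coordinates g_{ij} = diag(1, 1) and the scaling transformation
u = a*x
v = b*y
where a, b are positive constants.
Invert the transformation: x = u/a, y = v/b
g'_{ij} = (∂x^k/∂x'^i)(∂x^l/∂x'^j) g_{kl}; with g_{kl} = δ_{kl} this is Σ_k (∂x^k/∂x'^i)(∂x^k/∂x'^j).
Jacobian: ∂x/∂u = 1/a, ∂x/∂v = 0, ∂y/∂u = 0, ∂y/∂v = 1/b
g'_{uu} = (1/a)(1/a) + (0)(0) = 1/a^2
g'_{uv} = (1/a)(0) + (0)(1/b) = 0
g'_{vv} = (0)(0) + (1/b)(1/b) = 1/b^2
g'_{ij} = diag(1/a^2, 1/b^2)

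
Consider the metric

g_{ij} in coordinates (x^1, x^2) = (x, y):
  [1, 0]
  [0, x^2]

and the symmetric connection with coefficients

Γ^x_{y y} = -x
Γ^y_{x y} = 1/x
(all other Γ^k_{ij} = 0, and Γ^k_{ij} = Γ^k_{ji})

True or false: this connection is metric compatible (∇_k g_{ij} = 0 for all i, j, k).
Using ∇_k g_{ij} = ∂_k g_{ij} - Γ^m_{ki} g_{mj} - Γ^m_{kj} g_{im}:
e.g. ∇_x g_{yy} = (2*x) - (x) - (x) = 0
Every component ∇_k g_{ij} vanishes: the connection is metric compatible.
True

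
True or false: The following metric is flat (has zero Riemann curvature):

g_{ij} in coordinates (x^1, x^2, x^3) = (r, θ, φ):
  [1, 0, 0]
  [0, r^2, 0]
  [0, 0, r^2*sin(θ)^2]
Non-zero Christoffel symbols:
Γ^r_{θ θ} = -r
Γ^r_{φ φ} = -r*sin(θ)^2
Γ^θ_{r θ} = 1/r
Γ^θ_{φ φ} = -sin(2*θ)/2
Γ^φ_{r φ} = 1/r
Γ^φ_{θ φ} = 1/tan(θ)
Ricci tensor: R_{rr} = 0, R_{rθ} = 0, R_{rφ} = 0, R_{θθ} = 0, R_{θφ} = 0, R_{φφ} = 0
All R_{ij} vanish; in 3 dimensions the Riemann tensor is fully determined by the Ricci tensor, so R^i_{jkl} = 0: the metric is flat (curvilinear coordinates on flat space).
True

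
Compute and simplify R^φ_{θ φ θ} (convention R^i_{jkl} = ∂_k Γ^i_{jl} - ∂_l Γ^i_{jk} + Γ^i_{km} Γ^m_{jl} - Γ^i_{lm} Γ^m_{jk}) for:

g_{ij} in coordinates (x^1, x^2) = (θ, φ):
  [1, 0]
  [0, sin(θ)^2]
Non-zero Christoffel symbols (Γ^k_{ij} = Γ^k_{ji}):
Γ^θ_{φ φ} = -sin(2*θ)/2
Γ^φ_{θ φ} = 1/tan(θ)
R^φ_{θ φ θ} = ∂_φ Γ^φ_{θ θ} - ∂_θ Γ^φ_{θ φ} + Γ^φ_{φ m} Γ^m_{θ θ} - Γ^φ_{θ m} Γ^m_{θ φ}
  = (0) - (-1/sin(θ)^2) + (0) - (1/tan(θ)^2) = 1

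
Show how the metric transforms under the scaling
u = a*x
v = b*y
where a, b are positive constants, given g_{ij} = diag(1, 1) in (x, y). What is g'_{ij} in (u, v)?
Invert the transformation: x = u/a, y = v/b
g'_{ij} = (∂x^k/∂x'^i)(∂x^l/∂x'^j) g_{kl}; with g_{kl} = δ_{kl} this is Σ_k (∂x^k/∂x'^i)(∂x^k/∂x'^j).
Jacobian: ∂x/∂u = 1/a, ∂x/∂v = 0, ∂y/∂u = 0, ∂y/∂v = 1/b
g'_{uu} = (1/a)(1/a) + (0)(0) = 1/a^2
g'_{uv} = (1/a)(0) + (0)(1/b) = 0
g'_{vv} = (0)(0) + (1/b)(1/b) = 1/b^2
g'_{ij} = diag(1/a^2, 1/b^2)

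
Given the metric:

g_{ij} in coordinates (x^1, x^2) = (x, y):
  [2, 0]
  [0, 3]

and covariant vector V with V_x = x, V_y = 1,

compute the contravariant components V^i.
Inverse metric (diagonal): g^{xx} = 1/2, g^{yy} = 1/3
V^i = g^{ij} V_j:
V^x = (1/2)(x) + (0)(1) = x/2
V^y = (0)(x) + (1/3)(1) = 1/3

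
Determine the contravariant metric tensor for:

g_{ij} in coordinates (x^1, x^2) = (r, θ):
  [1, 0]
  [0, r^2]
The metric is diagonal, so g^{ij} is diagonal with entries 1/g_{ii}: diag(1, 1/(r^2)).
g^{ij}:
  [1, 0]
  [0, 1/r^2]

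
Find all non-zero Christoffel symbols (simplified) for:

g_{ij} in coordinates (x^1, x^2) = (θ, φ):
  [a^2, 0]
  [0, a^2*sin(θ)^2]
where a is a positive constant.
Using Γ^k_{ij} = (1/2) g^{km} (∂_i g_{mj} + ∂_j g_{mi} - ∂_m g_{ij}); the metric is diagonal, so only the m = k term contributes.
Non-zero symbols (using the symmetry Γ^k_{ij} = Γ^k_{ji}):
Γ^θ_{φ φ} = (1/2) g^{θθ} (∂_φ g_{θφ} + ∂_φ g_{θφ} - ∂_θ g_{φφ}) = (1/2)(1/a^2)((0) + (0) - (a^2*sin(2*θ))) = -sin(2*θ)/2
Γ^φ_{θ φ} = (1/2) g^{φφ} (∂_θ g_{φφ} + ∂_φ g_{φθ} - ∂_φ g_{θφ}) = (1/2)(1/(a^2*sin(θ)^2))((a^2*sin(2*θ)) + (0) - (0)) = 1/tan(θ)
All other Christoffel symbols are zero.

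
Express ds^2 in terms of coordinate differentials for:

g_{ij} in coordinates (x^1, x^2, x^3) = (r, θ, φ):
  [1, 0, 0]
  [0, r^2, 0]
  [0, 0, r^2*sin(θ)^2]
ds^2 = g_{ij} dx^i dx^j; only the non-zero components contribute.
ds^2 = dr^2 + r^2 dθ^2 + r^2*sin(θ)^2 dφ^2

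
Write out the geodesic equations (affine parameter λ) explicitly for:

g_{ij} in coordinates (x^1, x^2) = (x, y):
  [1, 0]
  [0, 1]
Geodesic equation: d^2x^k/dλ^2 + Γ^k_{ij} (dx^i/dλ)(dx^j/dλ) = 0.
All Christoffel symbols vanish, so the geodesics are straight lines:
d^2x/dλ^2 = 0
d^2y/dλ^2 = 0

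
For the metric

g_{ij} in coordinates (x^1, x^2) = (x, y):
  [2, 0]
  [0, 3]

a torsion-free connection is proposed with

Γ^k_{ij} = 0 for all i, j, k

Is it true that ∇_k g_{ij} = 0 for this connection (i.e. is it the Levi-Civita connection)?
Using ∇_k g_{ij} = ∂_k g_{ij} - Γ^m_{ki} g_{mj} - Γ^m_{kj} g_{im}:
e.g. ∇_x g_{xy} = (0) - (0) - (0) = 0
Every component ∇_k g_{ij} vanishes: the connection is metric compatible.
Yes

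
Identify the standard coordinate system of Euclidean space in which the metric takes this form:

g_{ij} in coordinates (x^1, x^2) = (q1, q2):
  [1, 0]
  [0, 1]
All components are constant and the metric is the identity, i.e. orthonormal rectilinear coordinates.
Cartesian (2D) coordinates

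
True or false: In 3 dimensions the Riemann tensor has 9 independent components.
n^2(n^2-1)/12 = 9·8/12 = 6 independent components for n = 3.
False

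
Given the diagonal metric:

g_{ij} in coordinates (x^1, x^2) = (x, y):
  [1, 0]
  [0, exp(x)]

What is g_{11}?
With x^1 = x, x^2 = y, g_{11} = g_{xx} is the row-1, column-1 entry of the matrix.
g_{11} = 1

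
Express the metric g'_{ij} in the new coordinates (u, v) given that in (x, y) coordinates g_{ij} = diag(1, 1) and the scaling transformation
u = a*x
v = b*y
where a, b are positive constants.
Invert the transformation: x = u/a, y = v/b
g'_{ij} = (∂x^k/∂x'^i)(∂x^l/∂x'^j) g_{kl}; with g_{kl} = δ_{kl} this is Σ_k (∂x^k/∂x'^i)(∂x^k/∂x'^j).
Jacobian: ∂x/∂u = 1/a, ∂x/∂v = 0, ∂y/∂u = 0, ∂y/∂v = 1/b
g'_{uu} = (1/a)(1/a) + (0)(0) = 1/a^2
g'_{uv} = (1/a)(0) + (0)(1/b) = 0
g'_{vv} = (0)(0) + (1/b)(1/b) = 1/b^2
g'_{ij} = diag(1/a^2, 1/b^2)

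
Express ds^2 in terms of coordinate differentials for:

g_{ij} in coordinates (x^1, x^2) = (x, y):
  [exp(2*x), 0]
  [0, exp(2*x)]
ds^2 = g_{ij} dx^i dx^j; only the non-zero components contribute.
ds^2 = exp(2*x) dx^2 + exp(2*x) dy^2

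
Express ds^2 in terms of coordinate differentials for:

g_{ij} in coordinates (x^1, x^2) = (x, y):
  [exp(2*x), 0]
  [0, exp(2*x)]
ds^2 = g_{ij} dx^i dx^j; only the non-zero components contribute.
ds^2 = exp(2*x) dx^2 + exp(2*x) dy^2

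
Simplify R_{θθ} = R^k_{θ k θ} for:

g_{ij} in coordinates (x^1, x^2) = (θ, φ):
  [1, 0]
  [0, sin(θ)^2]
Non-zero Christoffel symbols (Γ^k_{ij} = Γ^k_{ji}):
Γ^θ_{φ φ} = -sin(2*θ)/2
Γ^φ_{θ φ} = 1/tan(θ)
R^θ_{θ θ θ} = 0 (a repeated index in an antisymmetric pair)
R^φ_{θ φ θ} = ∂_φ Γ^φ_{θ θ} - ∂_θ Γ^φ_{θ φ} + Γ^φ_{φ m} Γ^m_{θ θ} - Γ^φ_{θ m} Γ^m_{θ φ}
  = (0) - (-1/sin(θ)^2) + (0) - (1/tan(θ)^2) = 1
R_{θθ} = R^θ_{θ θ θ} + R^φ_{θ φ θ} = (0) + (1) = 1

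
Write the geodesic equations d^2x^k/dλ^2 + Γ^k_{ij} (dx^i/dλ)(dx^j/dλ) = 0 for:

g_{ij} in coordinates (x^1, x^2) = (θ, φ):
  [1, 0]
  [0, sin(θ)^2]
Geodesic equation: d^2x^k/dλ^2 + Γ^k_{ij} (dx^i/dλ)(dx^j/dλ) = 0.
Non-zero Christoffel symbols:
Γ^θ_{φ φ} = -sin(2*θ)/2
Γ^φ_{θ φ} = 1/tan(θ)
Substituting (the symmetric pair Γ^k_{ij}, Γ^k_{ji} combines into a factor 2):
d^2θ/dλ^2 - (sin(2*θ)/2) (dφ/dλ)^2 = 0
d^2φ/dλ^2 + (2/tan(θ)) (dθ/dλ)(dφ/dλ) = 0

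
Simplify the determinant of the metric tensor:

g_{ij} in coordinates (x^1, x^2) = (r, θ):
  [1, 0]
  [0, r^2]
For a 2×2 metric: det(g) = g_{11}·g_{22} - g_{12}·g_{21}
= (1)·(r^2) - (0)·(0)
= r^2 - 0
det(g) = r^2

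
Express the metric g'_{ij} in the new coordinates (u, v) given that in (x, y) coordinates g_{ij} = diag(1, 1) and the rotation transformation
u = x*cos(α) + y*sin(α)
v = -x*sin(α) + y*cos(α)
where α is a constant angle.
Invert the transformation: x = u*cos(α) - v*sin(α), y = u*sin(α) + v*cos(α)
g'_{ij} = (∂x^k/∂x'^i)(∂x^l/∂x'^j) g_{kl}; with g_{kl} = δ_{kl} this is Σ_k (∂x^k/∂x'^i)(∂x^k/∂x'^j).
Jacobian: ∂x/∂u = cos(α), ∂x/∂v = -sin(α), ∂y/∂u = sin(α), ∂y/∂v = cos(α)
g'_{uu} = (cos(α))(cos(α)) + (sin(α))(sin(α)) = 1
g'_{uv} = (cos(α))(-sin(α)) + (sin(α))(cos(α)) = 0
g'_{vv} = (-sin(α))(-sin(α)) + (cos(α))(cos(α)) = 1
g'_{ij} = diag(1, 1)
The Euclidean metric is invariant under rotations.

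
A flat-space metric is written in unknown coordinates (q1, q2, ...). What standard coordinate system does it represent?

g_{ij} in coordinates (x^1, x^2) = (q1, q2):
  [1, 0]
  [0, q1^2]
The line element ds^2 = dq1^2 + q1^2 dq2^2 is dr^2 + r^2 dθ^2 with q1 = r, q2 = θ.
polar coordinates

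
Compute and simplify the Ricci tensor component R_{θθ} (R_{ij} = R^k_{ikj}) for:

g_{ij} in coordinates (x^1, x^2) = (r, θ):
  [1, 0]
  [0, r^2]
Non-zero Christoffel symbols (Γ^k_{ij} = Γ^k_{ji}):
Γ^r_{θ θ} = -r
Γ^θ_{r θ} = 1/r
R^r_{θ r θ} = ∂_r Γ^r_{θ θ} - ∂_θ Γ^r_{θ r} + Γ^r_{r m} Γ^m_{θ θ} - Γ^r_{θ m} Γ^m_{θ r}
  = (-1) - (0) + (0) - (-1) = 0
R^θ_{θ θ θ} = 0 (a repeated index in an antisymmetric pair)
R_{θθ} = R^r_{θ r θ} + R^θ_{θ θ θ} = (0) + (0) = 0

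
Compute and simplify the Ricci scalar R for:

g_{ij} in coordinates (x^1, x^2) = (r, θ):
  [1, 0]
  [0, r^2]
Non-zero Christoffel symbols (Γ^k_{ij} = Γ^k_{ji}):
Γ^r_{θ θ} = -r
Γ^θ_{r θ} = 1/r
Ricci tensor (R_{ij} = R^k_{ikj}): R_{rr} = 0, R_{rθ} = 0, R_{θθ} = 0
Inverse metric: g^{rr} = 1, g^{θθ} = 1/r^2
R = g^{ij} R_{ij} = (1)(0) + (1/r^2)(0) = 0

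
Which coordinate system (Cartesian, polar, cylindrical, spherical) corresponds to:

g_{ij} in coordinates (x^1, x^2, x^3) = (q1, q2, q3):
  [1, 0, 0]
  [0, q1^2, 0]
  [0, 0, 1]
The line element ds^2 = dq1^2 + q1^2 dq2^2 + dq3^2 is dr^2 + r^2 dθ^2 + dz^2 with q1 = r, q2 = θ, q3 = z.
cylindrical coordinates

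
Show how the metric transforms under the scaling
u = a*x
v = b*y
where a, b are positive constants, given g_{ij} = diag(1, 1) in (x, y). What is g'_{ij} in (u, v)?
Invert the transformation: x = u/a, y = v/b
g'_{ij} = (∂x^k/∂x'^i)(∂x^l/∂x'^j) g_{kl}; with g_{kl} = δ_{kl} this is Σ_k (∂x^k/∂x'^i)(∂x^k/∂x'^j).
Jacobian: ∂x/∂u = 1/a, ∂x/∂v = 0, ∂y/∂u = 0, ∂y/∂v = 1/b
g'_{uu} = (1/a)(1/a) + (0)(0) = 1/a^2
g'_{uv} = (1/a)(0) + (0)(1/b) = 0
g'_{vv} = (0)(0) + (1/b)(1/b) = 1/b^2
g'_{ij} = diag(1/a^2, 1/b^2)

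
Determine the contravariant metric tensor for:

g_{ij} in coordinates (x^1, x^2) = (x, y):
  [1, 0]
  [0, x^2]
The metric is diagonal, so g^{ij} is diagonal with entries 1/g_{ii}: diag(1, 1/(x^2)).
g^{ij}:
  [1, 0]
  [0, 1/x^2]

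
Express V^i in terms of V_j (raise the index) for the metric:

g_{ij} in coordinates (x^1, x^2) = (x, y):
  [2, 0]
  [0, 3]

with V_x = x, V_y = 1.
Inverse metric (diagonal): g^{xx} = 1/2, g^{yy} = 1/3
V^i = g^{ij} V_j:
V^x = (1/2)(x) + (0)(1) = x/2
V^y = (0)(x) + (1/3)(1) = 1/3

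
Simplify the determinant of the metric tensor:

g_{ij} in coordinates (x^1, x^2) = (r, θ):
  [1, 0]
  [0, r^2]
For a 2×2 metric: det(g) = g_{11}·g_{22} - g_{12}·g_{21}
= (1)·(r^2) - (0)·(0)
= r^2 - 0
det(g) = r^2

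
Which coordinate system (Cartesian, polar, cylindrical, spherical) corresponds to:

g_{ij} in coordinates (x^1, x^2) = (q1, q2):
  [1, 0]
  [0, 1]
All components are constant and the metric is the identity, i.e. orthonormal rectilinear coordinates.
Cartesian (2D) coordinates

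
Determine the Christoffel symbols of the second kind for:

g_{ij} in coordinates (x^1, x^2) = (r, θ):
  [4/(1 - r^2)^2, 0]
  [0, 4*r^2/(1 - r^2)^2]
Using Γ^k_{ij} = (1/2) g^{km} (∂_i g_{mj} + ∂_j g_{mi} - ∂_m g_{ij}); the metric is diagonal, so only the m = k term contributes.
Non-zero symbols (using the symmetry Γ^k_{ij} = Γ^k_{ji}):
Γ^r_{r r} = (1/2) g^{rr} (∂_r g_{rr} + ∂_r g_{rr} - ∂_r g_{rr}) = (1/2)((1 - r^2)^2/4)((16*r/(1 - r^2)^3) + (16*r/(1 - r^2)^3) - (16*r/(1 - r^2)^3)) = 2*r/(1 - r^2)
Γ^r_{θ θ} = (1/2) g^{rr} (∂_θ g_{rθ} + ∂_θ g_{rθ} - ∂_r g_{θθ}) = (1/2)((1 - r^2)^2/4)((0) + (0) - (-8*(r^3 + r)/(r^2 - 1)^3)) = (r^3 + r)/(r^2 - 1)
Γ^θ_{r θ} = (1/2) g^{θθ} (∂_r g_{θθ} + ∂_θ g_{θr} - ∂_θ g_{rθ}) = (1/2)((1 - r^2)^2/(4*r^2))((-8*(r^3 + r)/(r^2 - 1)^3) + (0) - (0)) = (-r^2 - 1)/(r^3 - r)
All other Christoffel symbols are zero.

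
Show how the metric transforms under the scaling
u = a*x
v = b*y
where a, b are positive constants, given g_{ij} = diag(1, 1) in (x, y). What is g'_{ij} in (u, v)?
Invert the transformation: x = u/a, y = v/b
g'_{ij} = (∂x^k/∂x'^i)(∂x^l/∂x'^j) g_{kl}; with g_{kl} = δ_{kl} this is Σ_k (∂x^k/∂x'^i)(∂x^k/∂x'^j).
Jacobian: ∂x/∂u = 1/a, ∂x/∂v = 0, ∂y/∂u = 0, ∂y/∂v = 1/b
g'_{uu} = (1/a)(1/a) + (0)(0) = 1/a^2
g'_{uv} = (1/a)(0) + (0)(1/b) = 0
g'_{vv} = (0)(0) + (1/b)(1/b) = 1/b^2
g'_{ij} = diag(1/a^2, 1/b^2)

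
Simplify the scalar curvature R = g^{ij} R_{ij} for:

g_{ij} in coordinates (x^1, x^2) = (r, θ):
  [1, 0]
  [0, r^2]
Non-zero Christoffel symbols (Γ^k_{ij} = Γ^k_{ji}):
Γ^r_{θ θ} = -r
Γ^θ_{r θ} = 1/r
Ricci tensor (R_{ij} = R^k_{ikj}): R_{rr} = 0, R_{rθ} = 0, R_{θθ} = 0
Inverse metric: g^{rr} = 1, g^{θθ} = 1/r^2
R = g^{ij} R_{ij} = (1)(0) + (1/r^2)(0) = 0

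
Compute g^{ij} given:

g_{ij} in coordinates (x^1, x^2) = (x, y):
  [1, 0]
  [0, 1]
The metric is diagonal, so g^{ij} is diagonal with entries 1/g_{ii}: diag(1, 1).
g^{ij}:
  [1, 0]
  [0, 1]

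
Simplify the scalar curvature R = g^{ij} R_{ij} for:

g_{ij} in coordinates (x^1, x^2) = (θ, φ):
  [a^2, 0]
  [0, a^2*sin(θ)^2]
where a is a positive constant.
Non-zero Christoffel symbols (Γ^k_{ij} = Γ^k_{ji}):
Γ^θ_{φ φ} = -sin(2*θ)/2
Γ^φ_{θ φ} = 1/tan(θ)
Ricci tensor (R_{ij} = R^k_{ikj}): R_{θθ} = 1, R_{θφ} = 0, R_{φφ} = sin(θ)^2
Inverse metric: g^{θθ} = 1/a^2, g^{φφ} = 1/(a^2*sin(θ)^2)
R = g^{ij} R_{ij} = (1/a^2)(1) + (1/(a^2*sin(θ)^2))(sin(θ)^2) = 2/a^2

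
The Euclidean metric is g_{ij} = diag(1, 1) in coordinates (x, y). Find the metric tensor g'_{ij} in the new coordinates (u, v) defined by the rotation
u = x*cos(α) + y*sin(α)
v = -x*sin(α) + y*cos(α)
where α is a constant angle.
Invert the transformation: x = u*cos(α) - v*sin(α), y = u*sin(α) + v*cos(α)
g'_{ij} = (∂x^k/∂x'^i)(∂x^l/∂x'^j) g_{kl}; with g_{kl} = δ_{kl} this is Σ_k (∂x^k/∂x'^i)(∂x^k/∂x'^j).
Jacobian: ∂x/∂u = cos(α), ∂x/∂v = -sin(α), ∂y/∂u = sin(α), ∂y/∂v = cos(α)
g'_{uu} = (cos(α))(cos(α)) + (sin(α))(sin(α)) = 1
g'_{uv} = (cos(α))(-sin(α)) + (sin(α))(cos(α)) = 0
g'_{vv} = (-sin(α))(-sin(α)) + (cos(α))(cos(α)) = 1
g'_{ij} = diag(1, 1)
The Euclidean metric is invariant under rotations.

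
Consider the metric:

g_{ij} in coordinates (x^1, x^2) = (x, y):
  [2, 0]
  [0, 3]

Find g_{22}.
With x^1 = x, x^2 = y, g_{22} = g_{yy} is the row-2, column-2 entry of the matrix.
g_{22} = 3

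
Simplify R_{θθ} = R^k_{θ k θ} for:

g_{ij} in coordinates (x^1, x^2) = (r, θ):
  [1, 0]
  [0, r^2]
Non-zero Christoffel symbols (Γ^k_{ij} = Γ^k_{ji}):
Γ^r_{θ θ} = -r
Γ^θ_{r θ} = 1/r
R^r_{θ r θ} = ∂_r Γ^r_{θ θ} - ∂_θ Γ^r_{θ r} + Γ^r_{r m} Γ^m_{θ θ} - Γ^r_{θ m} Γ^m_{θ r}
  = (-1) - (0) + (0) - (-1) = 0
R^θ_{θ θ θ} = 0 (a repeated index in an antisymmetric pair)
R_{θθ} = R^r_{θ r θ} + R^θ_{θ θ θ} = (0) + (0) = 0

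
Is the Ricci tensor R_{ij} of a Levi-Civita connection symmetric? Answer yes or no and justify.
R_{ij} = R^k_{ikj}; the pair symmetry R_{kilj} = R_{ljki} gives R_{ij} = R_{ji}.
Yes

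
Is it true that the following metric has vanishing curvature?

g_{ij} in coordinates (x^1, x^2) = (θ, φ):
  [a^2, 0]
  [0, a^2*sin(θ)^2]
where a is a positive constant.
Non-zero Christoffel symbols:
Γ^θ_{φ φ} = -sin(2*θ)/2
Γ^φ_{θ φ} = 1/tan(θ)
Ricci tensor: R_{θθ} = 1, R_{θφ} = 0, R_{φφ} = sin(θ)^2
The Ricci tensor is non-zero, so the Riemann tensor is non-zero: not flat.
No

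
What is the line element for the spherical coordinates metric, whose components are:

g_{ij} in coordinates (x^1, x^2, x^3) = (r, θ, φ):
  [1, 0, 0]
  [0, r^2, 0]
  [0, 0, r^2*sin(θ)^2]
ds^2 = g_{ij} dx^i dx^j; only the non-zero components contribute.
ds^2 = dr^2 + r^2 dθ^2 + r^2*sin(θ)^2 dφ^2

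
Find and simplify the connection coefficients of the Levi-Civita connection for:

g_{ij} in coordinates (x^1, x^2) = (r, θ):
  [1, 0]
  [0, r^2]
Using Γ^k_{ij} = (1/2) g^{km} (∂_i g_{mj} + ∂_j g_{mi} - ∂_m g_{ij}); the metric is diagonal, so only the m = k term contributes.
Non-zero symbols (using the symmetry Γ^k_{ij} = Γ^k_{ji}):
Γ^r_{θ θ} = (1/2) g^{rr} (∂_θ g_{rθ} + ∂_θ g_{rθ} - ∂_r g_{θθ}) = (1/2)(1)((0) + (0) - (2*r)) = -r
Γ^θ_{r θ} = (1/2) g^{θθ} (∂_r g_{θθ} + ∂_θ g_{θr} - ∂_θ g_{rθ}) = (1/2)(1/r^2)((2*r) + (0) - (0)) = 1/r
All other Christoffel symbols are zero.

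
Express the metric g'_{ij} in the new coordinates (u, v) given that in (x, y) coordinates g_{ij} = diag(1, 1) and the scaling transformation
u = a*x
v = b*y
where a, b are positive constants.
Invert the transformation: x = u/a, y = v/b
g'_{ij} = (∂x^k/∂x'^i)(∂x^l/∂x'^j) g_{kl}; with g_{kl} = δ_{kl} this is Σ_k (∂x^k/∂x'^i)(∂x^k/∂x'^j).
Jacobian: ∂x/∂u = 1/a, ∂x/∂v = 0, ∂y/∂u = 0, ∂y/∂v = 1/b
g'_{uu} = (1/a)(1/a) + (0)(0) = 1/a^2
g'_{uv} = (1/a)(0) + (0)(1/b) = 0
g'_{vv} = (0)(0) + (1/b)(1/b) = 1/b^2
g'_{ij} = diag(1/a^2, 1/b^2)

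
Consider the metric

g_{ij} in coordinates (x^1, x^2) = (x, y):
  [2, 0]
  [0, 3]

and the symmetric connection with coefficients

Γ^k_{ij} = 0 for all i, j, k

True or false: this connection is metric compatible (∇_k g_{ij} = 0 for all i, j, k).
Using ∇_k g_{ij} = ∂_k g_{ij} - Γ^m_{ki} g_{mj} - Γ^m_{kj} g_{im}:
e.g. ∇_y g_{xx} = (0) - (0) - (0) = 0
Every component ∇_k g_{ij} vanishes: the connection is metric compatible.
True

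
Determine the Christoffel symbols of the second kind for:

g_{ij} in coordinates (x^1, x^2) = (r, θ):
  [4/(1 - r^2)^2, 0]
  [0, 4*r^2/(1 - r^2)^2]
Using Γ^k_{ij} = (1/2) g^{km} (∂_i g_{mj} + ∂_j g_{mi} - ∂_m g_{ij}); the metric is diagonal, so only the m = k term contributes.
Non-zero symbols (using the symmetry Γ^k_{ij} = Γ^k_{ji}):
Γ^r_{r r} = (1/2) g^{rr} (∂_r g_{rr} + ∂_r g_{rr} - ∂_r g_{rr}) = (1/2)((1 - r^2)^2/4)((16*r/(1 - r^2)^3) + (16*r/(1 - r^2)^3) - (16*r/(1 - r^2)^3)) = 2*r/(1 - r^2)
Γ^r_{θ θ} = (1/2) g^{rr} (∂_θ g_{rθ} + ∂_θ g_{rθ} - ∂_r g_{θθ}) = (1/2)((1 - r^2)^2/4)((0) + (0) - (-8*(r^3 + r)/(r^2 - 1)^3)) = (r^3 + r)/(r^2 - 1)
Γ^θ_{r θ} = (1/2) g^{θθ} (∂_r g_{θθ} + ∂_θ g_{θr} - ∂_θ g_{rθ}) = (1/2)((1 - r^2)^2/(4*r^2))((-8*(r^3 + r)/(r^2 - 1)^3) + (0) - (0)) = (-r^2 - 1)/(r^3 - r)
All other Christoffel symbols are zero.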